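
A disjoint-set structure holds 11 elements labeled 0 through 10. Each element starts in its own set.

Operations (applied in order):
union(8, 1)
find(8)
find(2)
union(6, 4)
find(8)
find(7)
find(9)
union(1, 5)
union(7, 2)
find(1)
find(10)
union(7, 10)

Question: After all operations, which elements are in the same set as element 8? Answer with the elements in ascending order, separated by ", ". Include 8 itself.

Step 1: union(8, 1) -> merged; set of 8 now {1, 8}
Step 2: find(8) -> no change; set of 8 is {1, 8}
Step 3: find(2) -> no change; set of 2 is {2}
Step 4: union(6, 4) -> merged; set of 6 now {4, 6}
Step 5: find(8) -> no change; set of 8 is {1, 8}
Step 6: find(7) -> no change; set of 7 is {7}
Step 7: find(9) -> no change; set of 9 is {9}
Step 8: union(1, 5) -> merged; set of 1 now {1, 5, 8}
Step 9: union(7, 2) -> merged; set of 7 now {2, 7}
Step 10: find(1) -> no change; set of 1 is {1, 5, 8}
Step 11: find(10) -> no change; set of 10 is {10}
Step 12: union(7, 10) -> merged; set of 7 now {2, 7, 10}
Component of 8: {1, 5, 8}

Answer: 1, 5, 8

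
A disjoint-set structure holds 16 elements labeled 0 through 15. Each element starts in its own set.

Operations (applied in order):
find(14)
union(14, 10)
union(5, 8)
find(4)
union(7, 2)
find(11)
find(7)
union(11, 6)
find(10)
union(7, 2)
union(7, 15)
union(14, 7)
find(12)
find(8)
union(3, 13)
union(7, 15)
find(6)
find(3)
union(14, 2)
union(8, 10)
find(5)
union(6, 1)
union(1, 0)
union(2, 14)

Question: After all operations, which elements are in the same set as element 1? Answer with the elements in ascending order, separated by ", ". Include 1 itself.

Step 1: find(14) -> no change; set of 14 is {14}
Step 2: union(14, 10) -> merged; set of 14 now {10, 14}
Step 3: union(5, 8) -> merged; set of 5 now {5, 8}
Step 4: find(4) -> no change; set of 4 is {4}
Step 5: union(7, 2) -> merged; set of 7 now {2, 7}
Step 6: find(11) -> no change; set of 11 is {11}
Step 7: find(7) -> no change; set of 7 is {2, 7}
Step 8: union(11, 6) -> merged; set of 11 now {6, 11}
Step 9: find(10) -> no change; set of 10 is {10, 14}
Step 10: union(7, 2) -> already same set; set of 7 now {2, 7}
Step 11: union(7, 15) -> merged; set of 7 now {2, 7, 15}
Step 12: union(14, 7) -> merged; set of 14 now {2, 7, 10, 14, 15}
Step 13: find(12) -> no change; set of 12 is {12}
Step 14: find(8) -> no change; set of 8 is {5, 8}
Step 15: union(3, 13) -> merged; set of 3 now {3, 13}
Step 16: union(7, 15) -> already same set; set of 7 now {2, 7, 10, 14, 15}
Step 17: find(6) -> no change; set of 6 is {6, 11}
Step 18: find(3) -> no change; set of 3 is {3, 13}
Step 19: union(14, 2) -> already same set; set of 14 now {2, 7, 10, 14, 15}
Step 20: union(8, 10) -> merged; set of 8 now {2, 5, 7, 8, 10, 14, 15}
Step 21: find(5) -> no change; set of 5 is {2, 5, 7, 8, 10, 14, 15}
Step 22: union(6, 1) -> merged; set of 6 now {1, 6, 11}
Step 23: union(1, 0) -> merged; set of 1 now {0, 1, 6, 11}
Step 24: union(2, 14) -> already same set; set of 2 now {2, 5, 7, 8, 10, 14, 15}
Component of 1: {0, 1, 6, 11}

Answer: 0, 1, 6, 11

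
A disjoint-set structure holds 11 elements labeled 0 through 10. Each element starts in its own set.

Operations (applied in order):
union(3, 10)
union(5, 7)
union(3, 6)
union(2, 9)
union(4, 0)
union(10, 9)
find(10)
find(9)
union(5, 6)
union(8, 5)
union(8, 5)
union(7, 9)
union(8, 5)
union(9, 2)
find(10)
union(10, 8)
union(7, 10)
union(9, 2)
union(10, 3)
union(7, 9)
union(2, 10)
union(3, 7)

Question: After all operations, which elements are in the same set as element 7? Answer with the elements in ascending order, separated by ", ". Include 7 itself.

Step 1: union(3, 10) -> merged; set of 3 now {3, 10}
Step 2: union(5, 7) -> merged; set of 5 now {5, 7}
Step 3: union(3, 6) -> merged; set of 3 now {3, 6, 10}
Step 4: union(2, 9) -> merged; set of 2 now {2, 9}
Step 5: union(4, 0) -> merged; set of 4 now {0, 4}
Step 6: union(10, 9) -> merged; set of 10 now {2, 3, 6, 9, 10}
Step 7: find(10) -> no change; set of 10 is {2, 3, 6, 9, 10}
Step 8: find(9) -> no change; set of 9 is {2, 3, 6, 9, 10}
Step 9: union(5, 6) -> merged; set of 5 now {2, 3, 5, 6, 7, 9, 10}
Step 10: union(8, 5) -> merged; set of 8 now {2, 3, 5, 6, 7, 8, 9, 10}
Step 11: union(8, 5) -> already same set; set of 8 now {2, 3, 5, 6, 7, 8, 9, 10}
Step 12: union(7, 9) -> already same set; set of 7 now {2, 3, 5, 6, 7, 8, 9, 10}
Step 13: union(8, 5) -> already same set; set of 8 now {2, 3, 5, 6, 7, 8, 9, 10}
Step 14: union(9, 2) -> already same set; set of 9 now {2, 3, 5, 6, 7, 8, 9, 10}
Step 15: find(10) -> no change; set of 10 is {2, 3, 5, 6, 7, 8, 9, 10}
Step 16: union(10, 8) -> already same set; set of 10 now {2, 3, 5, 6, 7, 8, 9, 10}
Step 17: union(7, 10) -> already same set; set of 7 now {2, 3, 5, 6, 7, 8, 9, 10}
Step 18: union(9, 2) -> already same set; set of 9 now {2, 3, 5, 6, 7, 8, 9, 10}
Step 19: union(10, 3) -> already same set; set of 10 now {2, 3, 5, 6, 7, 8, 9, 10}
Step 20: union(7, 9) -> already same set; set of 7 now {2, 3, 5, 6, 7, 8, 9, 10}
Step 21: union(2, 10) -> already same set; set of 2 now {2, 3, 5, 6, 7, 8, 9, 10}
Step 22: union(3, 7) -> already same set; set of 3 now {2, 3, 5, 6, 7, 8, 9, 10}
Component of 7: {2, 3, 5, 6, 7, 8, 9, 10}

Answer: 2, 3, 5, 6, 7, 8, 9, 10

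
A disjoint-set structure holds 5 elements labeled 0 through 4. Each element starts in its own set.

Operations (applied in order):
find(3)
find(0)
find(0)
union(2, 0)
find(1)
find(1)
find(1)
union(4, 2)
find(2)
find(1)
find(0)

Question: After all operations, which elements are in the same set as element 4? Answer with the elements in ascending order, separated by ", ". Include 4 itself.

Step 1: find(3) -> no change; set of 3 is {3}
Step 2: find(0) -> no change; set of 0 is {0}
Step 3: find(0) -> no change; set of 0 is {0}
Step 4: union(2, 0) -> merged; set of 2 now {0, 2}
Step 5: find(1) -> no change; set of 1 is {1}
Step 6: find(1) -> no change; set of 1 is {1}
Step 7: find(1) -> no change; set of 1 is {1}
Step 8: union(4, 2) -> merged; set of 4 now {0, 2, 4}
Step 9: find(2) -> no change; set of 2 is {0, 2, 4}
Step 10: find(1) -> no change; set of 1 is {1}
Step 11: find(0) -> no change; set of 0 is {0, 2, 4}
Component of 4: {0, 2, 4}

Answer: 0, 2, 4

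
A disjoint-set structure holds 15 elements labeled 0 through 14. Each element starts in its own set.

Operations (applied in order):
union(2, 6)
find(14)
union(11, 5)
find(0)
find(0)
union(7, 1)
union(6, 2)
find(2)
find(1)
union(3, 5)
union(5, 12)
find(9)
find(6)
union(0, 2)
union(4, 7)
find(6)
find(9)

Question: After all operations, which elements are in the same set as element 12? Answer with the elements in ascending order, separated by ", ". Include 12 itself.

Answer: 3, 5, 11, 12

Derivation:
Step 1: union(2, 6) -> merged; set of 2 now {2, 6}
Step 2: find(14) -> no change; set of 14 is {14}
Step 3: union(11, 5) -> merged; set of 11 now {5, 11}
Step 4: find(0) -> no change; set of 0 is {0}
Step 5: find(0) -> no change; set of 0 is {0}
Step 6: union(7, 1) -> merged; set of 7 now {1, 7}
Step 7: union(6, 2) -> already same set; set of 6 now {2, 6}
Step 8: find(2) -> no change; set of 2 is {2, 6}
Step 9: find(1) -> no change; set of 1 is {1, 7}
Step 10: union(3, 5) -> merged; set of 3 now {3, 5, 11}
Step 11: union(5, 12) -> merged; set of 5 now {3, 5, 11, 12}
Step 12: find(9) -> no change; set of 9 is {9}
Step 13: find(6) -> no change; set of 6 is {2, 6}
Step 14: union(0, 2) -> merged; set of 0 now {0, 2, 6}
Step 15: union(4, 7) -> merged; set of 4 now {1, 4, 7}
Step 16: find(6) -> no change; set of 6 is {0, 2, 6}
Step 17: find(9) -> no change; set of 9 is {9}
Component of 12: {3, 5, 11, 12}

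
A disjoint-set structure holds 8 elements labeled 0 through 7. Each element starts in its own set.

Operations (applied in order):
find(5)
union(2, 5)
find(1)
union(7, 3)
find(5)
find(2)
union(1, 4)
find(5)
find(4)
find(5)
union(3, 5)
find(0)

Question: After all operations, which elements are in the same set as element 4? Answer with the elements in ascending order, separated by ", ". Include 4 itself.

Step 1: find(5) -> no change; set of 5 is {5}
Step 2: union(2, 5) -> merged; set of 2 now {2, 5}
Step 3: find(1) -> no change; set of 1 is {1}
Step 4: union(7, 3) -> merged; set of 7 now {3, 7}
Step 5: find(5) -> no change; set of 5 is {2, 5}
Step 6: find(2) -> no change; set of 2 is {2, 5}
Step 7: union(1, 4) -> merged; set of 1 now {1, 4}
Step 8: find(5) -> no change; set of 5 is {2, 5}
Step 9: find(4) -> no change; set of 4 is {1, 4}
Step 10: find(5) -> no change; set of 5 is {2, 5}
Step 11: union(3, 5) -> merged; set of 3 now {2, 3, 5, 7}
Step 12: find(0) -> no change; set of 0 is {0}
Component of 4: {1, 4}

Answer: 1, 4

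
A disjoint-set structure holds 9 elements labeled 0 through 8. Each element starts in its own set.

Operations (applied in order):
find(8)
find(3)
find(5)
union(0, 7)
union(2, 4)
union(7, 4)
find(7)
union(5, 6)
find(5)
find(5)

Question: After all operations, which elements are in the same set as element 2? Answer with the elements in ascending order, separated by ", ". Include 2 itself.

Step 1: find(8) -> no change; set of 8 is {8}
Step 2: find(3) -> no change; set of 3 is {3}
Step 3: find(5) -> no change; set of 5 is {5}
Step 4: union(0, 7) -> merged; set of 0 now {0, 7}
Step 5: union(2, 4) -> merged; set of 2 now {2, 4}
Step 6: union(7, 4) -> merged; set of 7 now {0, 2, 4, 7}
Step 7: find(7) -> no change; set of 7 is {0, 2, 4, 7}
Step 8: union(5, 6) -> merged; set of 5 now {5, 6}
Step 9: find(5) -> no change; set of 5 is {5, 6}
Step 10: find(5) -> no change; set of 5 is {5, 6}
Component of 2: {0, 2, 4, 7}

Answer: 0, 2, 4, 7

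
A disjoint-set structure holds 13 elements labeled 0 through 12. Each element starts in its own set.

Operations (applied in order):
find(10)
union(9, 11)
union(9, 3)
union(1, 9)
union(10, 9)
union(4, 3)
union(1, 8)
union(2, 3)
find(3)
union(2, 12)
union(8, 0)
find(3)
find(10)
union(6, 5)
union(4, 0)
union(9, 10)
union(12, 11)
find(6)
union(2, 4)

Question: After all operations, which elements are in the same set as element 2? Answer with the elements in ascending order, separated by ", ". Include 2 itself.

Step 1: find(10) -> no change; set of 10 is {10}
Step 2: union(9, 11) -> merged; set of 9 now {9, 11}
Step 3: union(9, 3) -> merged; set of 9 now {3, 9, 11}
Step 4: union(1, 9) -> merged; set of 1 now {1, 3, 9, 11}
Step 5: union(10, 9) -> merged; set of 10 now {1, 3, 9, 10, 11}
Step 6: union(4, 3) -> merged; set of 4 now {1, 3, 4, 9, 10, 11}
Step 7: union(1, 8) -> merged; set of 1 now {1, 3, 4, 8, 9, 10, 11}
Step 8: union(2, 3) -> merged; set of 2 now {1, 2, 3, 4, 8, 9, 10, 11}
Step 9: find(3) -> no change; set of 3 is {1, 2, 3, 4, 8, 9, 10, 11}
Step 10: union(2, 12) -> merged; set of 2 now {1, 2, 3, 4, 8, 9, 10, 11, 12}
Step 11: union(8, 0) -> merged; set of 8 now {0, 1, 2, 3, 4, 8, 9, 10, 11, 12}
Step 12: find(3) -> no change; set of 3 is {0, 1, 2, 3, 4, 8, 9, 10, 11, 12}
Step 13: find(10) -> no change; set of 10 is {0, 1, 2, 3, 4, 8, 9, 10, 11, 12}
Step 14: union(6, 5) -> merged; set of 6 now {5, 6}
Step 15: union(4, 0) -> already same set; set of 4 now {0, 1, 2, 3, 4, 8, 9, 10, 11, 12}
Step 16: union(9, 10) -> already same set; set of 9 now {0, 1, 2, 3, 4, 8, 9, 10, 11, 12}
Step 17: union(12, 11) -> already same set; set of 12 now {0, 1, 2, 3, 4, 8, 9, 10, 11, 12}
Step 18: find(6) -> no change; set of 6 is {5, 6}
Step 19: union(2, 4) -> already same set; set of 2 now {0, 1, 2, 3, 4, 8, 9, 10, 11, 12}
Component of 2: {0, 1, 2, 3, 4, 8, 9, 10, 11, 12}

Answer: 0, 1, 2, 3, 4, 8, 9, 10, 11, 12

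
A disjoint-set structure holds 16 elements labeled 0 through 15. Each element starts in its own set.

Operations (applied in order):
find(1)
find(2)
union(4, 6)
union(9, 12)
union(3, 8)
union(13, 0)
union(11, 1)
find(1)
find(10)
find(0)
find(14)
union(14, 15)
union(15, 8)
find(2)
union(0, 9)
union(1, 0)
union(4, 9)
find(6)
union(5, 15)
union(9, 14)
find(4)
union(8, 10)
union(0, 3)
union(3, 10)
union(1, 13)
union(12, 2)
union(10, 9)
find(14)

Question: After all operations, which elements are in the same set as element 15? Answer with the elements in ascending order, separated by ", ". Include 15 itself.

Step 1: find(1) -> no change; set of 1 is {1}
Step 2: find(2) -> no change; set of 2 is {2}
Step 3: union(4, 6) -> merged; set of 4 now {4, 6}
Step 4: union(9, 12) -> merged; set of 9 now {9, 12}
Step 5: union(3, 8) -> merged; set of 3 now {3, 8}
Step 6: union(13, 0) -> merged; set of 13 now {0, 13}
Step 7: union(11, 1) -> merged; set of 11 now {1, 11}
Step 8: find(1) -> no change; set of 1 is {1, 11}
Step 9: find(10) -> no change; set of 10 is {10}
Step 10: find(0) -> no change; set of 0 is {0, 13}
Step 11: find(14) -> no change; set of 14 is {14}
Step 12: union(14, 15) -> merged; set of 14 now {14, 15}
Step 13: union(15, 8) -> merged; set of 15 now {3, 8, 14, 15}
Step 14: find(2) -> no change; set of 2 is {2}
Step 15: union(0, 9) -> merged; set of 0 now {0, 9, 12, 13}
Step 16: union(1, 0) -> merged; set of 1 now {0, 1, 9, 11, 12, 13}
Step 17: union(4, 9) -> merged; set of 4 now {0, 1, 4, 6, 9, 11, 12, 13}
Step 18: find(6) -> no change; set of 6 is {0, 1, 4, 6, 9, 11, 12, 13}
Step 19: union(5, 15) -> merged; set of 5 now {3, 5, 8, 14, 15}
Step 20: union(9, 14) -> merged; set of 9 now {0, 1, 3, 4, 5, 6, 8, 9, 11, 12, 13, 14, 15}
Step 21: find(4) -> no change; set of 4 is {0, 1, 3, 4, 5, 6, 8, 9, 11, 12, 13, 14, 15}
Step 22: union(8, 10) -> merged; set of 8 now {0, 1, 3, 4, 5, 6, 8, 9, 10, 11, 12, 13, 14, 15}
Step 23: union(0, 3) -> already same set; set of 0 now {0, 1, 3, 4, 5, 6, 8, 9, 10, 11, 12, 13, 14, 15}
Step 24: union(3, 10) -> already same set; set of 3 now {0, 1, 3, 4, 5, 6, 8, 9, 10, 11, 12, 13, 14, 15}
Step 25: union(1, 13) -> already same set; set of 1 now {0, 1, 3, 4, 5, 6, 8, 9, 10, 11, 12, 13, 14, 15}
Step 26: union(12, 2) -> merged; set of 12 now {0, 1, 2, 3, 4, 5, 6, 8, 9, 10, 11, 12, 13, 14, 15}
Step 27: union(10, 9) -> already same set; set of 10 now {0, 1, 2, 3, 4, 5, 6, 8, 9, 10, 11, 12, 13, 14, 15}
Step 28: find(14) -> no change; set of 14 is {0, 1, 2, 3, 4, 5, 6, 8, 9, 10, 11, 12, 13, 14, 15}
Component of 15: {0, 1, 2, 3, 4, 5, 6, 8, 9, 10, 11, 12, 13, 14, 15}

Answer: 0, 1, 2, 3, 4, 5, 6, 8, 9, 10, 11, 12, 13, 14, 15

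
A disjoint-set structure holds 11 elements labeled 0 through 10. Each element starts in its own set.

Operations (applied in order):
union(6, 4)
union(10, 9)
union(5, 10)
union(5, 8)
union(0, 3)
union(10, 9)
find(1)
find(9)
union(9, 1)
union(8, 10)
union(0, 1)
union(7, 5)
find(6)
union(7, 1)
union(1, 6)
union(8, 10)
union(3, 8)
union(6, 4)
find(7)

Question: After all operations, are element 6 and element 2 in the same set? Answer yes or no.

Answer: no

Derivation:
Step 1: union(6, 4) -> merged; set of 6 now {4, 6}
Step 2: union(10, 9) -> merged; set of 10 now {9, 10}
Step 3: union(5, 10) -> merged; set of 5 now {5, 9, 10}
Step 4: union(5, 8) -> merged; set of 5 now {5, 8, 9, 10}
Step 5: union(0, 3) -> merged; set of 0 now {0, 3}
Step 6: union(10, 9) -> already same set; set of 10 now {5, 8, 9, 10}
Step 7: find(1) -> no change; set of 1 is {1}
Step 8: find(9) -> no change; set of 9 is {5, 8, 9, 10}
Step 9: union(9, 1) -> merged; set of 9 now {1, 5, 8, 9, 10}
Step 10: union(8, 10) -> already same set; set of 8 now {1, 5, 8, 9, 10}
Step 11: union(0, 1) -> merged; set of 0 now {0, 1, 3, 5, 8, 9, 10}
Step 12: union(7, 5) -> merged; set of 7 now {0, 1, 3, 5, 7, 8, 9, 10}
Step 13: find(6) -> no change; set of 6 is {4, 6}
Step 14: union(7, 1) -> already same set; set of 7 now {0, 1, 3, 5, 7, 8, 9, 10}
Step 15: union(1, 6) -> merged; set of 1 now {0, 1, 3, 4, 5, 6, 7, 8, 9, 10}
Step 16: union(8, 10) -> already same set; set of 8 now {0, 1, 3, 4, 5, 6, 7, 8, 9, 10}
Step 17: union(3, 8) -> already same set; set of 3 now {0, 1, 3, 4, 5, 6, 7, 8, 9, 10}
Step 18: union(6, 4) -> already same set; set of 6 now {0, 1, 3, 4, 5, 6, 7, 8, 9, 10}
Step 19: find(7) -> no change; set of 7 is {0, 1, 3, 4, 5, 6, 7, 8, 9, 10}
Set of 6: {0, 1, 3, 4, 5, 6, 7, 8, 9, 10}; 2 is not a member.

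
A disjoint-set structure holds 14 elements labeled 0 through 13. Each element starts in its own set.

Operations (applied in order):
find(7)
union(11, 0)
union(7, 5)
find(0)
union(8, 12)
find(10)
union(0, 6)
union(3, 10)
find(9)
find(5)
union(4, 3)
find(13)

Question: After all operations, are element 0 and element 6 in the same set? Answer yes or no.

Answer: yes

Derivation:
Step 1: find(7) -> no change; set of 7 is {7}
Step 2: union(11, 0) -> merged; set of 11 now {0, 11}
Step 3: union(7, 5) -> merged; set of 7 now {5, 7}
Step 4: find(0) -> no change; set of 0 is {0, 11}
Step 5: union(8, 12) -> merged; set of 8 now {8, 12}
Step 6: find(10) -> no change; set of 10 is {10}
Step 7: union(0, 6) -> merged; set of 0 now {0, 6, 11}
Step 8: union(3, 10) -> merged; set of 3 now {3, 10}
Step 9: find(9) -> no change; set of 9 is {9}
Step 10: find(5) -> no change; set of 5 is {5, 7}
Step 11: union(4, 3) -> merged; set of 4 now {3, 4, 10}
Step 12: find(13) -> no change; set of 13 is {13}
Set of 0: {0, 6, 11}; 6 is a member.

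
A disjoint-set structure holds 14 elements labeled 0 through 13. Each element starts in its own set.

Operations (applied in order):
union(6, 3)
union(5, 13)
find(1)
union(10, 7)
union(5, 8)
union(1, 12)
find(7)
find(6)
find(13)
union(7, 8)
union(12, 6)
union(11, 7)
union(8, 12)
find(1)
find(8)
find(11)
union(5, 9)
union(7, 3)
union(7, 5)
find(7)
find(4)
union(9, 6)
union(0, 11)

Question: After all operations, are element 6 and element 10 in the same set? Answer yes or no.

Step 1: union(6, 3) -> merged; set of 6 now {3, 6}
Step 2: union(5, 13) -> merged; set of 5 now {5, 13}
Step 3: find(1) -> no change; set of 1 is {1}
Step 4: union(10, 7) -> merged; set of 10 now {7, 10}
Step 5: union(5, 8) -> merged; set of 5 now {5, 8, 13}
Step 6: union(1, 12) -> merged; set of 1 now {1, 12}
Step 7: find(7) -> no change; set of 7 is {7, 10}
Step 8: find(6) -> no change; set of 6 is {3, 6}
Step 9: find(13) -> no change; set of 13 is {5, 8, 13}
Step 10: union(7, 8) -> merged; set of 7 now {5, 7, 8, 10, 13}
Step 11: union(12, 6) -> merged; set of 12 now {1, 3, 6, 12}
Step 12: union(11, 7) -> merged; set of 11 now {5, 7, 8, 10, 11, 13}
Step 13: union(8, 12) -> merged; set of 8 now {1, 3, 5, 6, 7, 8, 10, 11, 12, 13}
Step 14: find(1) -> no change; set of 1 is {1, 3, 5, 6, 7, 8, 10, 11, 12, 13}
Step 15: find(8) -> no change; set of 8 is {1, 3, 5, 6, 7, 8, 10, 11, 12, 13}
Step 16: find(11) -> no change; set of 11 is {1, 3, 5, 6, 7, 8, 10, 11, 12, 13}
Step 17: union(5, 9) -> merged; set of 5 now {1, 3, 5, 6, 7, 8, 9, 10, 11, 12, 13}
Step 18: union(7, 3) -> already same set; set of 7 now {1, 3, 5, 6, 7, 8, 9, 10, 11, 12, 13}
Step 19: union(7, 5) -> already same set; set of 7 now {1, 3, 5, 6, 7, 8, 9, 10, 11, 12, 13}
Step 20: find(7) -> no change; set of 7 is {1, 3, 5, 6, 7, 8, 9, 10, 11, 12, 13}
Step 21: find(4) -> no change; set of 4 is {4}
Step 22: union(9, 6) -> already same set; set of 9 now {1, 3, 5, 6, 7, 8, 9, 10, 11, 12, 13}
Step 23: union(0, 11) -> merged; set of 0 now {0, 1, 3, 5, 6, 7, 8, 9, 10, 11, 12, 13}
Set of 6: {0, 1, 3, 5, 6, 7, 8, 9, 10, 11, 12, 13}; 10 is a member.

Answer: yes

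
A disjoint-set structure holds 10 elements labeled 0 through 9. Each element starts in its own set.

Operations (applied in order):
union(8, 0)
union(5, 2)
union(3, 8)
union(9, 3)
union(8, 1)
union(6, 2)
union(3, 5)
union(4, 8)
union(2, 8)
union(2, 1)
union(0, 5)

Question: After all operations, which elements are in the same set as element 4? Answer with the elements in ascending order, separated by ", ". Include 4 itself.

Step 1: union(8, 0) -> merged; set of 8 now {0, 8}
Step 2: union(5, 2) -> merged; set of 5 now {2, 5}
Step 3: union(3, 8) -> merged; set of 3 now {0, 3, 8}
Step 4: union(9, 3) -> merged; set of 9 now {0, 3, 8, 9}
Step 5: union(8, 1) -> merged; set of 8 now {0, 1, 3, 8, 9}
Step 6: union(6, 2) -> merged; set of 6 now {2, 5, 6}
Step 7: union(3, 5) -> merged; set of 3 now {0, 1, 2, 3, 5, 6, 8, 9}
Step 8: union(4, 8) -> merged; set of 4 now {0, 1, 2, 3, 4, 5, 6, 8, 9}
Step 9: union(2, 8) -> already same set; set of 2 now {0, 1, 2, 3, 4, 5, 6, 8, 9}
Step 10: union(2, 1) -> already same set; set of 2 now {0, 1, 2, 3, 4, 5, 6, 8, 9}
Step 11: union(0, 5) -> already same set; set of 0 now {0, 1, 2, 3, 4, 5, 6, 8, 9}
Component of 4: {0, 1, 2, 3, 4, 5, 6, 8, 9}

Answer: 0, 1, 2, 3, 4, 5, 6, 8, 9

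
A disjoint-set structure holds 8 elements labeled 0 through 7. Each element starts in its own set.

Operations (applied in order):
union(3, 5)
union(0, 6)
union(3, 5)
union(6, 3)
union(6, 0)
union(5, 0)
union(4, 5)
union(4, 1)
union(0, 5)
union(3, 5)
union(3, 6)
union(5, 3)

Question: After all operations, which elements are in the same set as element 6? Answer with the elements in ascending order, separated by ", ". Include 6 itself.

Step 1: union(3, 5) -> merged; set of 3 now {3, 5}
Step 2: union(0, 6) -> merged; set of 0 now {0, 6}
Step 3: union(3, 5) -> already same set; set of 3 now {3, 5}
Step 4: union(6, 3) -> merged; set of 6 now {0, 3, 5, 6}
Step 5: union(6, 0) -> already same set; set of 6 now {0, 3, 5, 6}
Step 6: union(5, 0) -> already same set; set of 5 now {0, 3, 5, 6}
Step 7: union(4, 5) -> merged; set of 4 now {0, 3, 4, 5, 6}
Step 8: union(4, 1) -> merged; set of 4 now {0, 1, 3, 4, 5, 6}
Step 9: union(0, 5) -> already same set; set of 0 now {0, 1, 3, 4, 5, 6}
Step 10: union(3, 5) -> already same set; set of 3 now {0, 1, 3, 4, 5, 6}
Step 11: union(3, 6) -> already same set; set of 3 now {0, 1, 3, 4, 5, 6}
Step 12: union(5, 3) -> already same set; set of 5 now {0, 1, 3, 4, 5, 6}
Component of 6: {0, 1, 3, 4, 5, 6}

Answer: 0, 1, 3, 4, 5, 6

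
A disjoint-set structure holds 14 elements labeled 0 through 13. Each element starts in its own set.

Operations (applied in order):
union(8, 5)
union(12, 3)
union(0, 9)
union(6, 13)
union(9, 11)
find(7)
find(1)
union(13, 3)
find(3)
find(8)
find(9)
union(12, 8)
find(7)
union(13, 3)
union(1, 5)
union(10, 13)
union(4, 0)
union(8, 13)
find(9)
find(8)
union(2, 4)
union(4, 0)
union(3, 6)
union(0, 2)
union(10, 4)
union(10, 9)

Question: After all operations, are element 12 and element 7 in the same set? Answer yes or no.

Answer: no

Derivation:
Step 1: union(8, 5) -> merged; set of 8 now {5, 8}
Step 2: union(12, 3) -> merged; set of 12 now {3, 12}
Step 3: union(0, 9) -> merged; set of 0 now {0, 9}
Step 4: union(6, 13) -> merged; set of 6 now {6, 13}
Step 5: union(9, 11) -> merged; set of 9 now {0, 9, 11}
Step 6: find(7) -> no change; set of 7 is {7}
Step 7: find(1) -> no change; set of 1 is {1}
Step 8: union(13, 3) -> merged; set of 13 now {3, 6, 12, 13}
Step 9: find(3) -> no change; set of 3 is {3, 6, 12, 13}
Step 10: find(8) -> no change; set of 8 is {5, 8}
Step 11: find(9) -> no change; set of 9 is {0, 9, 11}
Step 12: union(12, 8) -> merged; set of 12 now {3, 5, 6, 8, 12, 13}
Step 13: find(7) -> no change; set of 7 is {7}
Step 14: union(13, 3) -> already same set; set of 13 now {3, 5, 6, 8, 12, 13}
Step 15: union(1, 5) -> merged; set of 1 now {1, 3, 5, 6, 8, 12, 13}
Step 16: union(10, 13) -> merged; set of 10 now {1, 3, 5, 6, 8, 10, 12, 13}
Step 17: union(4, 0) -> merged; set of 4 now {0, 4, 9, 11}
Step 18: union(8, 13) -> already same set; set of 8 now {1, 3, 5, 6, 8, 10, 12, 13}
Step 19: find(9) -> no change; set of 9 is {0, 4, 9, 11}
Step 20: find(8) -> no change; set of 8 is {1, 3, 5, 6, 8, 10, 12, 13}
Step 21: union(2, 4) -> merged; set of 2 now {0, 2, 4, 9, 11}
Step 22: union(4, 0) -> already same set; set of 4 now {0, 2, 4, 9, 11}
Step 23: union(3, 6) -> already same set; set of 3 now {1, 3, 5, 6, 8, 10, 12, 13}
Step 24: union(0, 2) -> already same set; set of 0 now {0, 2, 4, 9, 11}
Step 25: union(10, 4) -> merged; set of 10 now {0, 1, 2, 3, 4, 5, 6, 8, 9, 10, 11, 12, 13}
Step 26: union(10, 9) -> already same set; set of 10 now {0, 1, 2, 3, 4, 5, 6, 8, 9, 10, 11, 12, 13}
Set of 12: {0, 1, 2, 3, 4, 5, 6, 8, 9, 10, 11, 12, 13}; 7 is not a member.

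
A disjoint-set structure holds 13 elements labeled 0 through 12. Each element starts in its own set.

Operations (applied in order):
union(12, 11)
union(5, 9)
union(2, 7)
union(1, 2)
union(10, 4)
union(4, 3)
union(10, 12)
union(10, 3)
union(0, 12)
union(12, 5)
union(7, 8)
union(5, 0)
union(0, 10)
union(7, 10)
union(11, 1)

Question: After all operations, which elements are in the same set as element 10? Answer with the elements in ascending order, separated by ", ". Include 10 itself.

Step 1: union(12, 11) -> merged; set of 12 now {11, 12}
Step 2: union(5, 9) -> merged; set of 5 now {5, 9}
Step 3: union(2, 7) -> merged; set of 2 now {2, 7}
Step 4: union(1, 2) -> merged; set of 1 now {1, 2, 7}
Step 5: union(10, 4) -> merged; set of 10 now {4, 10}
Step 6: union(4, 3) -> merged; set of 4 now {3, 4, 10}
Step 7: union(10, 12) -> merged; set of 10 now {3, 4, 10, 11, 12}
Step 8: union(10, 3) -> already same set; set of 10 now {3, 4, 10, 11, 12}
Step 9: union(0, 12) -> merged; set of 0 now {0, 3, 4, 10, 11, 12}
Step 10: union(12, 5) -> merged; set of 12 now {0, 3, 4, 5, 9, 10, 11, 12}
Step 11: union(7, 8) -> merged; set of 7 now {1, 2, 7, 8}
Step 12: union(5, 0) -> already same set; set of 5 now {0, 3, 4, 5, 9, 10, 11, 12}
Step 13: union(0, 10) -> already same set; set of 0 now {0, 3, 4, 5, 9, 10, 11, 12}
Step 14: union(7, 10) -> merged; set of 7 now {0, 1, 2, 3, 4, 5, 7, 8, 9, 10, 11, 12}
Step 15: union(11, 1) -> already same set; set of 11 now {0, 1, 2, 3, 4, 5, 7, 8, 9, 10, 11, 12}
Component of 10: {0, 1, 2, 3, 4, 5, 7, 8, 9, 10, 11, 12}

Answer: 0, 1, 2, 3, 4, 5, 7, 8, 9, 10, 11, 12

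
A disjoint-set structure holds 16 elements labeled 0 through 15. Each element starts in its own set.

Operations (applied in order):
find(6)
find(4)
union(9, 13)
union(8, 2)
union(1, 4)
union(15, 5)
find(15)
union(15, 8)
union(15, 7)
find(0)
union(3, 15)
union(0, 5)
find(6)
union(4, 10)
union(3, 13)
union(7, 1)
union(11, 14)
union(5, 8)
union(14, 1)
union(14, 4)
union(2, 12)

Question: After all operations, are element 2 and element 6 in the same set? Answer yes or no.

Answer: no

Derivation:
Step 1: find(6) -> no change; set of 6 is {6}
Step 2: find(4) -> no change; set of 4 is {4}
Step 3: union(9, 13) -> merged; set of 9 now {9, 13}
Step 4: union(8, 2) -> merged; set of 8 now {2, 8}
Step 5: union(1, 4) -> merged; set of 1 now {1, 4}
Step 6: union(15, 5) -> merged; set of 15 now {5, 15}
Step 7: find(15) -> no change; set of 15 is {5, 15}
Step 8: union(15, 8) -> merged; set of 15 now {2, 5, 8, 15}
Step 9: union(15, 7) -> merged; set of 15 now {2, 5, 7, 8, 15}
Step 10: find(0) -> no change; set of 0 is {0}
Step 11: union(3, 15) -> merged; set of 3 now {2, 3, 5, 7, 8, 15}
Step 12: union(0, 5) -> merged; set of 0 now {0, 2, 3, 5, 7, 8, 15}
Step 13: find(6) -> no change; set of 6 is {6}
Step 14: union(4, 10) -> merged; set of 4 now {1, 4, 10}
Step 15: union(3, 13) -> merged; set of 3 now {0, 2, 3, 5, 7, 8, 9, 13, 15}
Step 16: union(7, 1) -> merged; set of 7 now {0, 1, 2, 3, 4, 5, 7, 8, 9, 10, 13, 15}
Step 17: union(11, 14) -> merged; set of 11 now {11, 14}
Step 18: union(5, 8) -> already same set; set of 5 now {0, 1, 2, 3, 4, 5, 7, 8, 9, 10, 13, 15}
Step 19: union(14, 1) -> merged; set of 14 now {0, 1, 2, 3, 4, 5, 7, 8, 9, 10, 11, 13, 14, 15}
Step 20: union(14, 4) -> already same set; set of 14 now {0, 1, 2, 3, 4, 5, 7, 8, 9, 10, 11, 13, 14, 15}
Step 21: union(2, 12) -> merged; set of 2 now {0, 1, 2, 3, 4, 5, 7, 8, 9, 10, 11, 12, 13, 14, 15}
Set of 2: {0, 1, 2, 3, 4, 5, 7, 8, 9, 10, 11, 12, 13, 14, 15}; 6 is not a member.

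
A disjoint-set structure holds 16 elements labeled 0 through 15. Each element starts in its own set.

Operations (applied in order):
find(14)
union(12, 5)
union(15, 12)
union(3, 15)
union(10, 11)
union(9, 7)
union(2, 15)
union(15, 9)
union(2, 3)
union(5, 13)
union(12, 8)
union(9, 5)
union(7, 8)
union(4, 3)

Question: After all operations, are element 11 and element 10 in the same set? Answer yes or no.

Step 1: find(14) -> no change; set of 14 is {14}
Step 2: union(12, 5) -> merged; set of 12 now {5, 12}
Step 3: union(15, 12) -> merged; set of 15 now {5, 12, 15}
Step 4: union(3, 15) -> merged; set of 3 now {3, 5, 12, 15}
Step 5: union(10, 11) -> merged; set of 10 now {10, 11}
Step 6: union(9, 7) -> merged; set of 9 now {7, 9}
Step 7: union(2, 15) -> merged; set of 2 now {2, 3, 5, 12, 15}
Step 8: union(15, 9) -> merged; set of 15 now {2, 3, 5, 7, 9, 12, 15}
Step 9: union(2, 3) -> already same set; set of 2 now {2, 3, 5, 7, 9, 12, 15}
Step 10: union(5, 13) -> merged; set of 5 now {2, 3, 5, 7, 9, 12, 13, 15}
Step 11: union(12, 8) -> merged; set of 12 now {2, 3, 5, 7, 8, 9, 12, 13, 15}
Step 12: union(9, 5) -> already same set; set of 9 now {2, 3, 5, 7, 8, 9, 12, 13, 15}
Step 13: union(7, 8) -> already same set; set of 7 now {2, 3, 5, 7, 8, 9, 12, 13, 15}
Step 14: union(4, 3) -> merged; set of 4 now {2, 3, 4, 5, 7, 8, 9, 12, 13, 15}
Set of 11: {10, 11}; 10 is a member.

Answer: yes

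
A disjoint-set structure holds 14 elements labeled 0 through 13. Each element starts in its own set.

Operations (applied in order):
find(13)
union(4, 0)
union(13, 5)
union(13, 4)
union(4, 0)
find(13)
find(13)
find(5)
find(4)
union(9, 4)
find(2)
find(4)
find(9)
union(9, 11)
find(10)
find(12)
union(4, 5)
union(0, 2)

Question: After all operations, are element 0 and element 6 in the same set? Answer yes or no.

Answer: no

Derivation:
Step 1: find(13) -> no change; set of 13 is {13}
Step 2: union(4, 0) -> merged; set of 4 now {0, 4}
Step 3: union(13, 5) -> merged; set of 13 now {5, 13}
Step 4: union(13, 4) -> merged; set of 13 now {0, 4, 5, 13}
Step 5: union(4, 0) -> already same set; set of 4 now {0, 4, 5, 13}
Step 6: find(13) -> no change; set of 13 is {0, 4, 5, 13}
Step 7: find(13) -> no change; set of 13 is {0, 4, 5, 13}
Step 8: find(5) -> no change; set of 5 is {0, 4, 5, 13}
Step 9: find(4) -> no change; set of 4 is {0, 4, 5, 13}
Step 10: union(9, 4) -> merged; set of 9 now {0, 4, 5, 9, 13}
Step 11: find(2) -> no change; set of 2 is {2}
Step 12: find(4) -> no change; set of 4 is {0, 4, 5, 9, 13}
Step 13: find(9) -> no change; set of 9 is {0, 4, 5, 9, 13}
Step 14: union(9, 11) -> merged; set of 9 now {0, 4, 5, 9, 11, 13}
Step 15: find(10) -> no change; set of 10 is {10}
Step 16: find(12) -> no change; set of 12 is {12}
Step 17: union(4, 5) -> already same set; set of 4 now {0, 4, 5, 9, 11, 13}
Step 18: union(0, 2) -> merged; set of 0 now {0, 2, 4, 5, 9, 11, 13}
Set of 0: {0, 2, 4, 5, 9, 11, 13}; 6 is not a member.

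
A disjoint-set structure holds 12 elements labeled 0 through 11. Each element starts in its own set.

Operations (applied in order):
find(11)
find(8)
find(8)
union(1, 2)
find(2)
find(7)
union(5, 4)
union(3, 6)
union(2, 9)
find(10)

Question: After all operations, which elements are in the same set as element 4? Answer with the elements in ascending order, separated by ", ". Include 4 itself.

Step 1: find(11) -> no change; set of 11 is {11}
Step 2: find(8) -> no change; set of 8 is {8}
Step 3: find(8) -> no change; set of 8 is {8}
Step 4: union(1, 2) -> merged; set of 1 now {1, 2}
Step 5: find(2) -> no change; set of 2 is {1, 2}
Step 6: find(7) -> no change; set of 7 is {7}
Step 7: union(5, 4) -> merged; set of 5 now {4, 5}
Step 8: union(3, 6) -> merged; set of 3 now {3, 6}
Step 9: union(2, 9) -> merged; set of 2 now {1, 2, 9}
Step 10: find(10) -> no change; set of 10 is {10}
Component of 4: {4, 5}

Answer: 4, 5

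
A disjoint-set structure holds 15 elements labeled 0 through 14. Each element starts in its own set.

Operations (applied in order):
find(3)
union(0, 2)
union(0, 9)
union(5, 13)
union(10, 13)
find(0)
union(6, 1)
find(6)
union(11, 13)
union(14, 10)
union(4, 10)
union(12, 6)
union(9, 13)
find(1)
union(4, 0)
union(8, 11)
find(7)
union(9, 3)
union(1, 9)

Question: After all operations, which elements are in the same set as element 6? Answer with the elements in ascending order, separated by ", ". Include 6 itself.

Answer: 0, 1, 2, 3, 4, 5, 6, 8, 9, 10, 11, 12, 13, 14

Derivation:
Step 1: find(3) -> no change; set of 3 is {3}
Step 2: union(0, 2) -> merged; set of 0 now {0, 2}
Step 3: union(0, 9) -> merged; set of 0 now {0, 2, 9}
Step 4: union(5, 13) -> merged; set of 5 now {5, 13}
Step 5: union(10, 13) -> merged; set of 10 now {5, 10, 13}
Step 6: find(0) -> no change; set of 0 is {0, 2, 9}
Step 7: union(6, 1) -> merged; set of 6 now {1, 6}
Step 8: find(6) -> no change; set of 6 is {1, 6}
Step 9: union(11, 13) -> merged; set of 11 now {5, 10, 11, 13}
Step 10: union(14, 10) -> merged; set of 14 now {5, 10, 11, 13, 14}
Step 11: union(4, 10) -> merged; set of 4 now {4, 5, 10, 11, 13, 14}
Step 12: union(12, 6) -> merged; set of 12 now {1, 6, 12}
Step 13: union(9, 13) -> merged; set of 9 now {0, 2, 4, 5, 9, 10, 11, 13, 14}
Step 14: find(1) -> no change; set of 1 is {1, 6, 12}
Step 15: union(4, 0) -> already same set; set of 4 now {0, 2, 4, 5, 9, 10, 11, 13, 14}
Step 16: union(8, 11) -> merged; set of 8 now {0, 2, 4, 5, 8, 9, 10, 11, 13, 14}
Step 17: find(7) -> no change; set of 7 is {7}
Step 18: union(9, 3) -> merged; set of 9 now {0, 2, 3, 4, 5, 8, 9, 10, 11, 13, 14}
Step 19: union(1, 9) -> merged; set of 1 now {0, 1, 2, 3, 4, 5, 6, 8, 9, 10, 11, 12, 13, 14}
Component of 6: {0, 1, 2, 3, 4, 5, 6, 8, 9, 10, 11, 12, 13, 14}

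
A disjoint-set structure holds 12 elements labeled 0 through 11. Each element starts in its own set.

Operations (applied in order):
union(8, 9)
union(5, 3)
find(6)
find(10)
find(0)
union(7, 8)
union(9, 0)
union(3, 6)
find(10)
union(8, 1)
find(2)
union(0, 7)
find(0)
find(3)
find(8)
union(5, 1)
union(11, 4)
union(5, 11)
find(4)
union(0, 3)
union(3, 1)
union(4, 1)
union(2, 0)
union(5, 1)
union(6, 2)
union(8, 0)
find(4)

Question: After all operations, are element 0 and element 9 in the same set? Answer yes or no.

Step 1: union(8, 9) -> merged; set of 8 now {8, 9}
Step 2: union(5, 3) -> merged; set of 5 now {3, 5}
Step 3: find(6) -> no change; set of 6 is {6}
Step 4: find(10) -> no change; set of 10 is {10}
Step 5: find(0) -> no change; set of 0 is {0}
Step 6: union(7, 8) -> merged; set of 7 now {7, 8, 9}
Step 7: union(9, 0) -> merged; set of 9 now {0, 7, 8, 9}
Step 8: union(3, 6) -> merged; set of 3 now {3, 5, 6}
Step 9: find(10) -> no change; set of 10 is {10}
Step 10: union(8, 1) -> merged; set of 8 now {0, 1, 7, 8, 9}
Step 11: find(2) -> no change; set of 2 is {2}
Step 12: union(0, 7) -> already same set; set of 0 now {0, 1, 7, 8, 9}
Step 13: find(0) -> no change; set of 0 is {0, 1, 7, 8, 9}
Step 14: find(3) -> no change; set of 3 is {3, 5, 6}
Step 15: find(8) -> no change; set of 8 is {0, 1, 7, 8, 9}
Step 16: union(5, 1) -> merged; set of 5 now {0, 1, 3, 5, 6, 7, 8, 9}
Step 17: union(11, 4) -> merged; set of 11 now {4, 11}
Step 18: union(5, 11) -> merged; set of 5 now {0, 1, 3, 4, 5, 6, 7, 8, 9, 11}
Step 19: find(4) -> no change; set of 4 is {0, 1, 3, 4, 5, 6, 7, 8, 9, 11}
Step 20: union(0, 3) -> already same set; set of 0 now {0, 1, 3, 4, 5, 6, 7, 8, 9, 11}
Step 21: union(3, 1) -> already same set; set of 3 now {0, 1, 3, 4, 5, 6, 7, 8, 9, 11}
Step 22: union(4, 1) -> already same set; set of 4 now {0, 1, 3, 4, 5, 6, 7, 8, 9, 11}
Step 23: union(2, 0) -> merged; set of 2 now {0, 1, 2, 3, 4, 5, 6, 7, 8, 9, 11}
Step 24: union(5, 1) -> already same set; set of 5 now {0, 1, 2, 3, 4, 5, 6, 7, 8, 9, 11}
Step 25: union(6, 2) -> already same set; set of 6 now {0, 1, 2, 3, 4, 5, 6, 7, 8, 9, 11}
Step 26: union(8, 0) -> already same set; set of 8 now {0, 1, 2, 3, 4, 5, 6, 7, 8, 9, 11}
Step 27: find(4) -> no change; set of 4 is {0, 1, 2, 3, 4, 5, 6, 7, 8, 9, 11}
Set of 0: {0, 1, 2, 3, 4, 5, 6, 7, 8, 9, 11}; 9 is a member.

Answer: yes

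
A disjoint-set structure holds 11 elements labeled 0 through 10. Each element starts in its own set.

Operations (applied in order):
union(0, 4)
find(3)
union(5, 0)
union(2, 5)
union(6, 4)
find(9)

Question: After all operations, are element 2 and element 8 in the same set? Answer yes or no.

Step 1: union(0, 4) -> merged; set of 0 now {0, 4}
Step 2: find(3) -> no change; set of 3 is {3}
Step 3: union(5, 0) -> merged; set of 5 now {0, 4, 5}
Step 4: union(2, 5) -> merged; set of 2 now {0, 2, 4, 5}
Step 5: union(6, 4) -> merged; set of 6 now {0, 2, 4, 5, 6}
Step 6: find(9) -> no change; set of 9 is {9}
Set of 2: {0, 2, 4, 5, 6}; 8 is not a member.

Answer: no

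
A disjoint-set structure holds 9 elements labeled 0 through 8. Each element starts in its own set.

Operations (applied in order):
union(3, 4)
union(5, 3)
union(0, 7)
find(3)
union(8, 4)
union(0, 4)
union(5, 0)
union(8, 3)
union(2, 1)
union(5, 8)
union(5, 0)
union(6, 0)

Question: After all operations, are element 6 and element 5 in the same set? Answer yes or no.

Answer: yes

Derivation:
Step 1: union(3, 4) -> merged; set of 3 now {3, 4}
Step 2: union(5, 3) -> merged; set of 5 now {3, 4, 5}
Step 3: union(0, 7) -> merged; set of 0 now {0, 7}
Step 4: find(3) -> no change; set of 3 is {3, 4, 5}
Step 5: union(8, 4) -> merged; set of 8 now {3, 4, 5, 8}
Step 6: union(0, 4) -> merged; set of 0 now {0, 3, 4, 5, 7, 8}
Step 7: union(5, 0) -> already same set; set of 5 now {0, 3, 4, 5, 7, 8}
Step 8: union(8, 3) -> already same set; set of 8 now {0, 3, 4, 5, 7, 8}
Step 9: union(2, 1) -> merged; set of 2 now {1, 2}
Step 10: union(5, 8) -> already same set; set of 5 now {0, 3, 4, 5, 7, 8}
Step 11: union(5, 0) -> already same set; set of 5 now {0, 3, 4, 5, 7, 8}
Step 12: union(6, 0) -> merged; set of 6 now {0, 3, 4, 5, 6, 7, 8}
Set of 6: {0, 3, 4, 5, 6, 7, 8}; 5 is a member.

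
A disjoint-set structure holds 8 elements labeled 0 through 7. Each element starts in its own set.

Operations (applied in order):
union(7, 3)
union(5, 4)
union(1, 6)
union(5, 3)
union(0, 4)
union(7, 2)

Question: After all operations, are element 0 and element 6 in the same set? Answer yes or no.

Answer: no

Derivation:
Step 1: union(7, 3) -> merged; set of 7 now {3, 7}
Step 2: union(5, 4) -> merged; set of 5 now {4, 5}
Step 3: union(1, 6) -> merged; set of 1 now {1, 6}
Step 4: union(5, 3) -> merged; set of 5 now {3, 4, 5, 7}
Step 5: union(0, 4) -> merged; set of 0 now {0, 3, 4, 5, 7}
Step 6: union(7, 2) -> merged; set of 7 now {0, 2, 3, 4, 5, 7}
Set of 0: {0, 2, 3, 4, 5, 7}; 6 is not a member.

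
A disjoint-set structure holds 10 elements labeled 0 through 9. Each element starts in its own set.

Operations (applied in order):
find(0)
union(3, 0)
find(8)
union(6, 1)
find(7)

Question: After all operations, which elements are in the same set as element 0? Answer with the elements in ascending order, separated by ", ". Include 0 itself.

Step 1: find(0) -> no change; set of 0 is {0}
Step 2: union(3, 0) -> merged; set of 3 now {0, 3}
Step 3: find(8) -> no change; set of 8 is {8}
Step 4: union(6, 1) -> merged; set of 6 now {1, 6}
Step 5: find(7) -> no change; set of 7 is {7}
Component of 0: {0, 3}

Answer: 0, 3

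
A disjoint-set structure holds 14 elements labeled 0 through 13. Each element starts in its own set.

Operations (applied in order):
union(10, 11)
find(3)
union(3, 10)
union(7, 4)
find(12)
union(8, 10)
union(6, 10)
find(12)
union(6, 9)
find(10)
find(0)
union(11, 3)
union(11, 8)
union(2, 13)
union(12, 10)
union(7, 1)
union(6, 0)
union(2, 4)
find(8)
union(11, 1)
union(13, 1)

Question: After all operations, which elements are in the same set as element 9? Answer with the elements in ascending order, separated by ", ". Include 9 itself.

Step 1: union(10, 11) -> merged; set of 10 now {10, 11}
Step 2: find(3) -> no change; set of 3 is {3}
Step 3: union(3, 10) -> merged; set of 3 now {3, 10, 11}
Step 4: union(7, 4) -> merged; set of 7 now {4, 7}
Step 5: find(12) -> no change; set of 12 is {12}
Step 6: union(8, 10) -> merged; set of 8 now {3, 8, 10, 11}
Step 7: union(6, 10) -> merged; set of 6 now {3, 6, 8, 10, 11}
Step 8: find(12) -> no change; set of 12 is {12}
Step 9: union(6, 9) -> merged; set of 6 now {3, 6, 8, 9, 10, 11}
Step 10: find(10) -> no change; set of 10 is {3, 6, 8, 9, 10, 11}
Step 11: find(0) -> no change; set of 0 is {0}
Step 12: union(11, 3) -> already same set; set of 11 now {3, 6, 8, 9, 10, 11}
Step 13: union(11, 8) -> already same set; set of 11 now {3, 6, 8, 9, 10, 11}
Step 14: union(2, 13) -> merged; set of 2 now {2, 13}
Step 15: union(12, 10) -> merged; set of 12 now {3, 6, 8, 9, 10, 11, 12}
Step 16: union(7, 1) -> merged; set of 7 now {1, 4, 7}
Step 17: union(6, 0) -> merged; set of 6 now {0, 3, 6, 8, 9, 10, 11, 12}
Step 18: union(2, 4) -> merged; set of 2 now {1, 2, 4, 7, 13}
Step 19: find(8) -> no change; set of 8 is {0, 3, 6, 8, 9, 10, 11, 12}
Step 20: union(11, 1) -> merged; set of 11 now {0, 1, 2, 3, 4, 6, 7, 8, 9, 10, 11, 12, 13}
Step 21: union(13, 1) -> already same set; set of 13 now {0, 1, 2, 3, 4, 6, 7, 8, 9, 10, 11, 12, 13}
Component of 9: {0, 1, 2, 3, 4, 6, 7, 8, 9, 10, 11, 12, 13}

Answer: 0, 1, 2, 3, 4, 6, 7, 8, 9, 10, 11, 12, 13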